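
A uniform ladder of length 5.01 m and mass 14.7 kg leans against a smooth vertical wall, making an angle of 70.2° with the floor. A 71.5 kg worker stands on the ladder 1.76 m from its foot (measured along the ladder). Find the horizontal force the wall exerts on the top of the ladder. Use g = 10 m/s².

Take moments about the foot of the ladder.
Ladder weight 14.7×10 = 147 N acts at 2.505 m along the ladder; its horizontal arm is 2.505·cos70.2° = 0.8485 m → τ = 124.7 N·m clockwise.
Worker: 71.5×10 = 715 N at 1.76 m → arm 0.5962 m → τ = 426.3 N·m clockwise.
Wall normal N acts horizontally at the top; its moment arm is the height L sinθ = 5.01·sin70.2° = 4.714 m, counterclockwise.
Setting net torque to zero: N × 4.714 = 551 → N = 117 N.

N_wall ≈ 117 N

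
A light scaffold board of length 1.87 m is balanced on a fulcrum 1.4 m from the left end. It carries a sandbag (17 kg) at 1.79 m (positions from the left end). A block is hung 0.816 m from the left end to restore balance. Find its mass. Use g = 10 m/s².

m ≈ 11.4 kg

About the fulcrum (at 1.4 m from the left end):
Sandbag: 17 × 10 = 170 N down at 1.79 m → arm 0.39 m, τ = 170 × 0.39 = 66.3 N·m clockwise.
Net moment of known loads = 66.3 N·m clockwise.
An unknown mass m at 0.816 m has arm 0.584 m; its moment is m·g·0.584 counterclockwise.
Στ = 0 ⇒ m × 10 × 0.584 = 66.3 ⇒ m = 66.3 / (10 × 0.584) = 11.4 kg.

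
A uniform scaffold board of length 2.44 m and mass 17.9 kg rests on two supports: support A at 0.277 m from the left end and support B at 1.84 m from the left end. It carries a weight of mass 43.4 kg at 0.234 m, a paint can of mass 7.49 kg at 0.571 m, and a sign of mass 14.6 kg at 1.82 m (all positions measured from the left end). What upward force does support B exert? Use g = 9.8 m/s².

Sum moments about support A (its reaction then has zero moment arm).
Beam weight: 17.9 × 9.8 = 175.4 N down at 1.22 m → arm 0.943 m, τ = 175.4 × 0.943 = 165.4 N·m clockwise.
Weight: 43.4 × 9.8 = 425.3 N down at 0.234 m → arm 0.043 m, τ = 425.3 × 0.043 = 18.29 N·m counterclockwise.
Paint can: 7.49 × 9.8 = 73.4 N down at 0.571 m → arm 0.294 m, τ = 73.4 × 0.294 = 21.58 N·m clockwise.
Sign: 14.6 × 9.8 = 143.1 N down at 1.82 m → arm 1.543 m, τ = 143.1 × 1.543 = 220.8 N·m clockwise.
Net load moment about support A = 389.5 N·m clockwise.
Reaction R at support B is upward at 1.84 m, arm 1.563 m → moment R × 1.563 counterclockwise.
For rotational equilibrium, R × 1.563 = 389.5, so R = 249 N.

R_B ≈ 249 N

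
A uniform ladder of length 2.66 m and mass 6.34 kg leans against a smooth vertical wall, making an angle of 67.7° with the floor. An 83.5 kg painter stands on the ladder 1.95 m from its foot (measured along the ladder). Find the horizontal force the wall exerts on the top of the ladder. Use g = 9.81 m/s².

Choose the foot of the ladder as the axis so the floor normal and friction both act there and drop out.
Ladder weight 6.34×9.81 = 62.2 N acts at 1.33 m along the ladder; its horizontal arm is 1.33·cos67.7° = 0.5047 m → τ = 31.39 N·m clockwise.
Painter: 83.5×9.81 = 819.1 N at 1.95 m → arm 0.7399 m → τ = 606.1 N·m clockwise.
Wall normal N acts horizontally at the top; its moment arm is the height L sinθ = 2.66·sin67.7° = 2.461 m, counterclockwise.
For rotational equilibrium, N × 2.461 = 637.5, so N = 259 N.

N_wall ≈ 259 N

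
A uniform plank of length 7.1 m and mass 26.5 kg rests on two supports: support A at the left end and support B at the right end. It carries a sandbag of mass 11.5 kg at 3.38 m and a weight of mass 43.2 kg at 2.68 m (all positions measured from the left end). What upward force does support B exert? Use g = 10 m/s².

R_B ≈ 350 N

Taking torques about support A:
Beam weight: 26.5 × 10 = 265 N down at 3.55 m → arm 3.55 m, τ = 265 × 3.55 = 940.8 N·m clockwise.
Sandbag: 11.5 × 10 = 115 N down at 3.38 m → arm 3.38 m, τ = 115 × 3.38 = 388.7 N·m clockwise.
Weight: 43.2 × 10 = 432 N down at 2.68 m → arm 2.68 m, τ = 432 × 2.68 = 1158 N·m clockwise.
Net load moment about support A = 2488 N·m clockwise.
Reaction R at support B is upward at 7.1 m, arm 7.1 m → moment R × 7.1 counterclockwise.
Setting net torque to zero: R × 7.1 = 2488 → R = 350 N.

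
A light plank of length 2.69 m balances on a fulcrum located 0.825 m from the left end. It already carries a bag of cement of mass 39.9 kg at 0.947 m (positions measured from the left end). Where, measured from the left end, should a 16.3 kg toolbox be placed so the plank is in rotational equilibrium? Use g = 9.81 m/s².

Take moments about the fulcrum (at 0.825 m from the left end).
Bag of cement: 39.9 × 9.81 = 391.4 N down at 0.947 m → arm 0.122 m, τ = 391.4 × 0.122 = 47.75 N·m clockwise.
Net moment of existing loads = 47.75 N·m clockwise.
The toolbox weighs 16.3 × 9.81 = 159.9 N and must supply an equal counterclockwise moment, so its lever arm about the fulcrum is 47.75 / 159.9 = 0.299 m.
That puts it at 0.825 − 0.299 = 0.526 m from the left end.

x ≈ 0.526 m from the left end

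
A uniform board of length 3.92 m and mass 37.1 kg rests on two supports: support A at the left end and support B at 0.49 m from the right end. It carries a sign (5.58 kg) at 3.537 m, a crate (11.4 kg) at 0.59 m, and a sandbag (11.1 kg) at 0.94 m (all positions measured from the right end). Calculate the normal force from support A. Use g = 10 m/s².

About support B:
Beam weight: 37.1 × 10 = 371 N down at 1.96 m → arm 1.47 m, τ = 371 × 1.47 = 545.4 N·m counterclockwise.
Sign: 5.58 × 10 = 55.8 N down at 3.537 m → arm 3.047 m, τ = 55.8 × 3.047 = 170 N·m counterclockwise.
Crate: 11.4 × 10 = 114 N down at 0.59 m → arm 0.1 m, τ = 114 × 0.1 = 11.4 N·m counterclockwise.
Sandbag: 11.1 × 10 = 111 N down at 0.94 m → arm 0.45 m, τ = 111 × 0.45 = 49.95 N·m counterclockwise.
Net load moment about support B = 776.8 N·m counterclockwise.
Reaction R at support A is upward at 3.92 m, arm 3.43 m → moment R × 3.43 clockwise.
Στ = 0 ⇒ R × 3.43 = 776.8 ⇒ R = 226 N.

R_A ≈ 226 N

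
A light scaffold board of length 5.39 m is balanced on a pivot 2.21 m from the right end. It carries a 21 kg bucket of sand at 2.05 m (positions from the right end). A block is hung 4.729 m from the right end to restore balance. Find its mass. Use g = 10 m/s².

Sum moments about the pivot (at 2.21 m from the right end) (the support reaction has zero arm there).
Bucket of sand: 21 × 10 = 210 N down at 2.05 m → arm 0.16 m, τ = 210 × 0.16 = 33.6 N·m clockwise.
Net moment of known loads = 33.6 N·m clockwise.
An unknown mass m at 4.729 m has arm 2.519 m; its moment is m·g·2.519 counterclockwise.
For rotational equilibrium, m × 10 × 2.519 = 33.6, so m = 33.6 / (10 × 2.519) = 1.33 kg.

m ≈ 1.33 kg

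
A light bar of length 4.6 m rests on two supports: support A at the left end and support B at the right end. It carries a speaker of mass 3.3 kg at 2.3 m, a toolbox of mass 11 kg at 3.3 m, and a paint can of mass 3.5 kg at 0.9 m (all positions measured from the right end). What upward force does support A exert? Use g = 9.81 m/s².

R_A ≈ 100 N

About support B:
Speaker: 3.3 × 9.81 = 32.37 N down at 2.3 m → arm 2.3 m, τ = 32.37 × 2.3 = 74.45 N·m counterclockwise.
Toolbox: 11 × 9.81 = 107.9 N down at 3.3 m → arm 3.3 m, τ = 107.9 × 3.3 = 356.1 N·m counterclockwise.
Paint can: 3.5 × 9.81 = 34.34 N down at 0.9 m → arm 0.9 m, τ = 34.34 × 0.9 = 30.91 N·m counterclockwise.
Net load moment about support B = 461.5 N·m counterclockwise.
Reaction R at support A is upward at 4.6 m, arm 4.6 m → moment R × 4.6 clockwise.
Στ = 0 ⇒ R × 4.6 = 461.5 ⇒ R = 100 N.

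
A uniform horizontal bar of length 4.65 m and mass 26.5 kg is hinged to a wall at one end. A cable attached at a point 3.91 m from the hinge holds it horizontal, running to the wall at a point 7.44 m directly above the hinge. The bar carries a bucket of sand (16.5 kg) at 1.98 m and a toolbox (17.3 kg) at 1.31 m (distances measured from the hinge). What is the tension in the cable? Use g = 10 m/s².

Choose the hinge as the axis so the unknown hinge reaction has zero arm there.
Beam weight: 26.5 × 10 = 265 N down at 2.325 m → arm 2.325 m, τ = 265 × 2.325 = 616.1 N·m clockwise.
Bucket of sand: 16.5 × 10 = 165 N down at 1.98 m → arm 1.98 m, τ = 165 × 1.98 = 326.7 N·m clockwise.
Toolbox: 17.3 × 10 = 173 N down at 1.31 m → arm 1.31 m, τ = 173 × 1.31 = 226.6 N·m clockwise.
Total clockwise load moment = 1169 N·m.
The cable tension T acts at 3.91 m; only its component perpendicular to the bar, T sinθ, produces torque. sinθ = h/√(h²+d²) = 7.44/√(7.44²+3.91²) = 0.8852.
Στ = 0 ⇒ T × 3.91 × 0.8852 = 1169 ⇒ T = 1169 / 3.461 = 338 N.

T ≈ 338 N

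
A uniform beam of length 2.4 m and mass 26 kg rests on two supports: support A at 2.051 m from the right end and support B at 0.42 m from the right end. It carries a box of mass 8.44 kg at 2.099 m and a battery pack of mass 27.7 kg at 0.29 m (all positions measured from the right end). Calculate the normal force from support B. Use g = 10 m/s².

R_B ≈ 432 N

Sum moments about support A (its reaction then has zero moment arm).
Beam weight: 26 × 10 = 260 N down at 1.2 m → arm 0.851 m, τ = 260 × 0.851 = 221.3 N·m clockwise.
Box: 8.44 × 10 = 84.4 N down at 2.099 m → arm 0.048 m, τ = 84.4 × 0.048 = 4.051 N·m counterclockwise.
Battery pack: 27.7 × 10 = 277 N down at 0.29 m → arm 1.761 m, τ = 277 × 1.761 = 487.8 N·m clockwise.
Net load moment about support A = 705 N·m clockwise.
Reaction R at support B is upward at 0.42 m, arm 1.631 m → moment R × 1.631 counterclockwise.
For rotational equilibrium, R × 1.631 = 705, so R = 432 N.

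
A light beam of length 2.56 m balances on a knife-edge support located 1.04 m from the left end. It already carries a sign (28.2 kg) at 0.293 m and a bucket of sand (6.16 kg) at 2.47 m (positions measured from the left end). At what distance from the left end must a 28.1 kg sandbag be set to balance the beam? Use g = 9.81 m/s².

x ≈ 1.48 m from the left end

Choose the knife-edge support (at 1.04 m from the left end) as the axis so the support reaction has zero arm there.
Sign: 28.2 × 9.81 = 276.6 N down at 0.293 m → arm 0.747 m, τ = 276.6 × 0.747 = 206.6 N·m counterclockwise.
Bucket of sand: 6.16 × 9.81 = 60.43 N down at 2.47 m → arm 1.43 m, τ = 60.43 × 1.43 = 86.41 N·m clockwise.
Net moment of existing loads = 120.2 N·m counterclockwise.
The sandbag weighs 28.1 × 9.81 = 275.7 N and must supply an equal clockwise moment, so its lever arm about the knife-edge support is 120.2 / 275.7 = 0.436 m.
That puts it at 1.04 + 0.436 = 1.48 m from the left end.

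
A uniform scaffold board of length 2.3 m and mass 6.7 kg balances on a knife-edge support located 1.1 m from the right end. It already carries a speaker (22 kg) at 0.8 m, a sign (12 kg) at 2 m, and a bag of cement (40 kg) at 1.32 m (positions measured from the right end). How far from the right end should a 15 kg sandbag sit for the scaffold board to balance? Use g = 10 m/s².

x ≈ 0.211 m from the right end

Take moments about the knife-edge support (at 1.1 m from the right end).
Beam weight: 6.7 × 10 = 67 N down at 1.15 m → arm 0.05 m, τ = 67 × 0.05 = 3.35 N·m counterclockwise.
Speaker: 22 × 10 = 220 N down at 0.8 m → arm 0.3 m, τ = 220 × 0.3 = 66 N·m clockwise.
Sign: 12 × 10 = 120 N down at 2 m → arm 0.9 m, τ = 120 × 0.9 = 108 N·m counterclockwise.
Bag of cement: 40 × 10 = 400 N down at 1.32 m → arm 0.22 m, τ = 400 × 0.22 = 88 N·m counterclockwise.
Net moment of existing loads = 133.3 N·m counterclockwise.
The sandbag weighs 15 × 10 = 150 N and must supply an equal clockwise moment, so its lever arm about the knife-edge support is 133.3 / 150 = 0.889 m.
That puts it at 1.1 − 0.889 = 0.211 m from the right end.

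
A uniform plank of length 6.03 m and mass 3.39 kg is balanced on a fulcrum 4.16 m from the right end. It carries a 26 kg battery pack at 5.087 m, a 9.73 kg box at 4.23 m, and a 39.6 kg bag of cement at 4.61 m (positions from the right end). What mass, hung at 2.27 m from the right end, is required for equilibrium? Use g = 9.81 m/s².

m ≈ 20.5 kg

Take moments about the fulcrum (at 4.16 m from the right end).
Beam weight: 3.39 × 9.81 = 33.26 N down at 3.015 m → arm 1.145 m, τ = 33.26 × 1.145 = 38.08 N·m clockwise.
Battery pack: 26 × 9.81 = 255.1 N down at 5.087 m → arm 0.927 m, τ = 255.1 × 0.927 = 236.5 N·m counterclockwise.
Box: 9.73 × 9.81 = 95.45 N down at 4.23 m → arm 0.07 m, τ = 95.45 × 0.07 = 6.682 N·m counterclockwise.
Bag of cement: 39.6 × 9.81 = 388.5 N down at 4.61 m → arm 0.45 m, τ = 388.5 × 0.45 = 174.8 N·m counterclockwise.
Net moment of known loads = 379.9 N·m counterclockwise.
An unknown mass m at 2.27 m has arm 1.89 m; its moment is m·g·1.89 clockwise.
Στ = 0 ⇒ m × 9.81 × 1.89 = 379.9 ⇒ m = 379.9 / (9.81 × 1.89) = 20.5 kg.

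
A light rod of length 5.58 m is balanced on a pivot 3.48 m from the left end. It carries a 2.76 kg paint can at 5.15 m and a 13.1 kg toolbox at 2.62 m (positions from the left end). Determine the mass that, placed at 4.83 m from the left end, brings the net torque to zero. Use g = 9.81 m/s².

m ≈ 4.93 kg

Choose the pivot (at 3.48 m from the left end) as the axis so the support reaction has zero arm there.
Paint can: 2.76 × 9.81 = 27.08 N down at 5.15 m → arm 1.67 m, τ = 27.08 × 1.67 = 45.22 N·m clockwise.
Toolbox: 13.1 × 9.81 = 128.5 N down at 2.62 m → arm 0.86 m, τ = 128.5 × 0.86 = 110.5 N·m counterclockwise.
Net moment of known loads = 65.28 N·m counterclockwise.
An unknown mass m at 4.83 m has arm 1.35 m; its moment is m·g·1.35 clockwise.
Στ = 0 ⇒ m × 9.81 × 1.35 = 65.28 ⇒ m = 65.28 / (9.81 × 1.35) = 4.93 kg.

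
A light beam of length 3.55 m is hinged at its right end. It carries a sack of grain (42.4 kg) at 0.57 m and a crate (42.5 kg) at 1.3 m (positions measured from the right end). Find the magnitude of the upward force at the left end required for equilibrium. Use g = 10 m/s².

F ≈ 224 N

Taking torques about the right end:
Sack of grain: 42.4 × 10 = 424 N down at 0.57 m → arm 0.57 m, τ = 424 × 0.57 = 241.7 N·m counterclockwise.
Crate: 42.5 × 10 = 425 N down at 1.3 m → arm 1.3 m, τ = 425 × 1.3 = 552.5 N·m counterclockwise.
Net moment of the loads = 794.2 N·m counterclockwise.
The upward force F acts at the left end, arm 3.55 m, giving F × 3.55 clockwise.
Setting net torque to zero: F × 3.55 = 794.2 → F = 794.2 / 3.55 = 224 N.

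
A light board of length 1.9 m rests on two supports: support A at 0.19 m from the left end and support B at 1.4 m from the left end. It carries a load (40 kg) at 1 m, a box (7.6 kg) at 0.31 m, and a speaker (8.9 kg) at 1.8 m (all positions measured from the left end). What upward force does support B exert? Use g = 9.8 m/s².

R_B ≈ 386 N

Choose support A as the axis so its reaction then has zero moment arm.
Load: 40 × 9.8 = 392 N down at 1 m → arm 0.81 m, τ = 392 × 0.81 = 317.5 N·m clockwise.
Box: 7.6 × 9.8 = 74.48 N down at 0.31 m → arm 0.12 m, τ = 74.48 × 0.12 = 8.938 N·m clockwise.
Speaker: 8.9 × 9.8 = 87.22 N down at 1.8 m → arm 1.61 m, τ = 87.22 × 1.61 = 140.4 N·m clockwise.
Net load moment about support A = 466.8 N·m clockwise.
Reaction R at support B is upward at 1.4 m, arm 1.21 m → moment R × 1.21 counterclockwise.
For rotational equilibrium, R × 1.21 = 466.8, so R = 386 N.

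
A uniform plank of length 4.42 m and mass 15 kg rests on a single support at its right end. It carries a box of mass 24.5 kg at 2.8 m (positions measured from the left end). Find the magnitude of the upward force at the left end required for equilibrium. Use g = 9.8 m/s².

F ≈ 162 N

Sum moments about the right end (the unknown pivot reaction has zero arm there).
Beam weight: 15 × 9.8 = 147 N down at 2.21 m → arm 2.21 m, τ = 147 × 2.21 = 324.9 N·m counterclockwise.
Box: 24.5 × 9.8 = 240.1 N down at 2.8 m → arm 1.62 m, τ = 240.1 × 1.62 = 389 N·m counterclockwise.
Net moment of the loads = 713.9 N·m counterclockwise.
The upward force F acts at the left end, arm 4.42 m, giving F × 4.42 clockwise.
Balancing moments: F × 4.42 = 713.9, giving F = 713.9 / 4.42 = 162 N.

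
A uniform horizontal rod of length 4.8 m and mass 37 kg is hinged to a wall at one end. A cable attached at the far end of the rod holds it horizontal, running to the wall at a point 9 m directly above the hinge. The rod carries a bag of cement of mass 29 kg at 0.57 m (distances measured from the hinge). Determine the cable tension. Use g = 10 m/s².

Take moments about the hinge.
Beam weight: 37 × 10 = 370 N down at 2.4 m → arm 2.4 m, τ = 370 × 2.4 = 888 N·m clockwise.
Bag of cement: 29 × 10 = 290 N down at 0.57 m → arm 0.57 m, τ = 290 × 0.57 = 165.3 N·m clockwise.
Total clockwise load moment = 1053 N·m.
The cable tension T acts at 4.8 m; only its component perpendicular to the rod, T sinθ, produces torque. sinθ = h/√(h²+d²) = 9/√(9²+4.8²) = 0.8824.
Setting net torque to zero: T × 4.8 × 0.8824 = 1053 → T = 1053 / 4.236 = 249 N.

T ≈ 249 N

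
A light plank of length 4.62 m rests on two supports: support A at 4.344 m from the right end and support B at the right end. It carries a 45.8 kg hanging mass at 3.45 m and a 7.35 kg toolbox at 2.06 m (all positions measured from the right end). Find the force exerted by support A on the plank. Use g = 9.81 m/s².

R_A ≈ 391 N

Take moments about support B.
Hanging mass: 45.8 × 9.81 = 449.3 N down at 3.45 m → arm 3.45 m, τ = 449.3 × 3.45 = 1550 N·m counterclockwise.
Toolbox: 7.35 × 9.81 = 72.1 N down at 2.06 m → arm 2.06 m, τ = 72.1 × 2.06 = 148.5 N·m counterclockwise.
Net load moment about support B = 1698 N·m counterclockwise.
Reaction R at support A is upward at 4.344 m, arm 4.344 m → moment R × 4.344 clockwise.
Στ = 0 ⇒ R × 4.344 = 1698 ⇒ R = 391 N.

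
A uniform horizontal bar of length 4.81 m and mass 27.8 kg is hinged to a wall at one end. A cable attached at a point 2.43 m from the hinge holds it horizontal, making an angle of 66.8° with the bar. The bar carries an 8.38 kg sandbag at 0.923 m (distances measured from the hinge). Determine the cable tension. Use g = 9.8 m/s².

T ≈ 327 N

Choose the hinge as the axis so the unknown hinge reaction has zero arm there.
Beam weight: 27.8 × 9.8 = 272.4 N down at 2.405 m → arm 2.405 m, τ = 272.4 × 2.405 = 655.1 N·m clockwise.
Sandbag: 8.38 × 9.8 = 82.12 N down at 0.923 m → arm 0.923 m, τ = 82.12 × 0.923 = 75.8 N·m clockwise.
Total clockwise load moment = 730.9 N·m.
The cable tension T acts at 2.43 m; only its component perpendicular to the bar, T sinθ, produces torque. sin 66.8° = 0.9191.
Στ = 0 ⇒ T × 2.43 × 0.9191 = 730.9 ⇒ T = 730.9 / 2.233 = 327 N.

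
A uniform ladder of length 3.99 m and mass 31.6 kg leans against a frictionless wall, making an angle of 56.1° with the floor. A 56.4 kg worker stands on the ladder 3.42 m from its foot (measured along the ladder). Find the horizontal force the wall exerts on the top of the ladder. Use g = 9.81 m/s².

N_wall ≈ 423 N

Taking torques about the foot of the ladder:
Ladder weight 31.6×9.81 = 310 N acts at 1.995 m along the ladder; its horizontal arm is 1.995·cos56.1° = 1.113 m → τ = 345 N·m clockwise.
Worker: 56.4×9.81 = 553.3 N at 3.42 m → arm 1.907 m → τ = 1055 N·m clockwise.
Wall normal N acts horizontally at the top; its moment arm is the height L sinθ = 3.99·sin56.1° = 3.312 m, counterclockwise.
Setting net torque to zero: N × 3.312 = 1400 → N = 423 N.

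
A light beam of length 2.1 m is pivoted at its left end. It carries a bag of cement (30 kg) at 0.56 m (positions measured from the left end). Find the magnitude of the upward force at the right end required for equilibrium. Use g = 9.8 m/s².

Choose the left end as the axis so the unknown pivot reaction has zero arm there.
Bag of cement: 30 × 9.8 = 294 N down at 0.56 m → arm 0.56 m, τ = 294 × 0.56 = 164.6 N·m clockwise.
Net moment of the loads = 164.6 N·m clockwise.
The upward force F acts at the right end, arm 2.1 m, giving F × 2.1 counterclockwise.
Στ = 0 ⇒ F × 2.1 = 164.6 ⇒ F = 164.6 / 2.1 = 78.4 N.

F ≈ 78.4 N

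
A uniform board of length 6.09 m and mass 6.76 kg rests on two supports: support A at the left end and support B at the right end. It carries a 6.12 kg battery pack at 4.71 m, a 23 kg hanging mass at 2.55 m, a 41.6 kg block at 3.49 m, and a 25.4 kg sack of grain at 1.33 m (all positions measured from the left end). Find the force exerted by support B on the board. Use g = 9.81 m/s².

Taking torques about support A:
Beam weight: 6.76 × 9.81 = 66.32 N down at 3.045 m → arm 3.045 m, τ = 66.32 × 3.045 = 201.9 N·m clockwise.
Battery pack: 6.12 × 9.81 = 60.04 N down at 4.71 m → arm 4.71 m, τ = 60.04 × 4.71 = 282.8 N·m clockwise.
Hanging mass: 23 × 9.81 = 225.6 N down at 2.55 m → arm 2.55 m, τ = 225.6 × 2.55 = 575.3 N·m clockwise.
Block: 41.6 × 9.81 = 408.1 N down at 3.49 m → arm 3.49 m, τ = 408.1 × 3.49 = 1424 N·m clockwise.
Sack of grain: 25.4 × 9.81 = 249.2 N down at 1.33 m → arm 1.33 m, τ = 249.2 × 1.33 = 331.4 N·m clockwise.
Net load moment about support A = 2815 N·m clockwise.
Reaction R at support B is upward at 6.09 m, arm 6.09 m → moment R × 6.09 counterclockwise.
For rotational equilibrium, R × 6.09 = 2815, so R = 462 N.

R_B ≈ 462 N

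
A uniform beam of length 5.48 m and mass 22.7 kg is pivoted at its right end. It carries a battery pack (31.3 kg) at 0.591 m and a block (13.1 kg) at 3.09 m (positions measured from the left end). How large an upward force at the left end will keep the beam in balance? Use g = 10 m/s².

F ≈ 450 N

Sum moments about the right end (the unknown pivot reaction has zero arm there).
Beam weight: 22.7 × 10 = 227 N down at 2.74 m → arm 2.74 m, τ = 227 × 2.74 = 622 N·m counterclockwise.
Battery pack: 31.3 × 10 = 313 N down at 0.591 m → arm 4.889 m, τ = 313 × 4.889 = 1530 N·m counterclockwise.
Block: 13.1 × 10 = 131 N down at 3.09 m → arm 2.39 m, τ = 131 × 2.39 = 313.1 N·m counterclockwise.
Net moment of the loads = 2465 N·m counterclockwise.
The upward force F acts at the left end, arm 5.48 m, giving F × 5.48 clockwise.
Στ = 0 ⇒ F × 5.48 = 2465 ⇒ F = 2465 / 5.48 = 450 N.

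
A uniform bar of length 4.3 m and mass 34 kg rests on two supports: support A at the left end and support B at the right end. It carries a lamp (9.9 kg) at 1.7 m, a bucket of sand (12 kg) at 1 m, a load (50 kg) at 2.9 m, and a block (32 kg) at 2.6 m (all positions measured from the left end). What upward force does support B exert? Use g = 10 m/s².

Choose support A as the axis so its reaction then has zero moment arm.
Beam weight: 34 × 10 = 340 N down at 2.15 m → arm 2.15 m, τ = 340 × 2.15 = 731 N·m clockwise.
Lamp: 9.9 × 10 = 99 N down at 1.7 m → arm 1.7 m, τ = 99 × 1.7 = 168.3 N·m clockwise.
Bucket of sand: 12 × 10 = 120 N down at 1 m → arm 1 m, τ = 120 × 1 = 120 N·m clockwise.
Load: 50 × 10 = 500 N down at 2.9 m → arm 2.9 m, τ = 500 × 2.9 = 1450 N·m clockwise.
Block: 32 × 10 = 320 N down at 2.6 m → arm 2.6 m, τ = 320 × 2.6 = 832 N·m clockwise.
Net load moment about support A = 3301 N·m clockwise.
Reaction R at support B is upward at 4.3 m, arm 4.3 m → moment R × 4.3 counterclockwise.
Στ = 0 ⇒ R × 4.3 = 3301 ⇒ R = 768 N.

R_B ≈ 768 N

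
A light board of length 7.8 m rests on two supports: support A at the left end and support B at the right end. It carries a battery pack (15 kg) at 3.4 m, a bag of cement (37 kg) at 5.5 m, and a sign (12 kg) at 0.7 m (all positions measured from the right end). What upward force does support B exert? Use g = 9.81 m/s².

Choose support A as the axis so its reaction then has zero moment arm.
Battery pack: 15 × 9.81 = 147.2 N down at 3.4 m → arm 4.4 m, τ = 147.2 × 4.4 = 647.7 N·m clockwise.
Bag of cement: 37 × 9.81 = 363 N down at 5.5 m → arm 2.3 m, τ = 363 × 2.3 = 834.9 N·m clockwise.
Sign: 12 × 9.81 = 117.7 N down at 0.7 m → arm 7.1 m, τ = 117.7 × 7.1 = 835.7 N·m clockwise.
Net load moment about support A = 2318 N·m clockwise.
Reaction R at support B is upward at 0 m, arm 7.8 m → moment R × 7.8 counterclockwise.
Στ = 0 ⇒ R × 7.8 = 2318 ⇒ R = 297 N.

R_B ≈ 297 N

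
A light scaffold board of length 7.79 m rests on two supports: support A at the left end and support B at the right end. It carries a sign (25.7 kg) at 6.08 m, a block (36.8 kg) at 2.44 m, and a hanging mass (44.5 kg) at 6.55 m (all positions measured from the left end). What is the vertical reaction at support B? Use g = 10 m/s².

R_B ≈ 690 N

Take moments about support A.
Sign: 25.7 × 10 = 257 N down at 6.08 m → arm 6.08 m, τ = 257 × 6.08 = 1563 N·m clockwise.
Block: 36.8 × 10 = 368 N down at 2.44 m → arm 2.44 m, τ = 368 × 2.44 = 897.9 N·m clockwise.
Hanging mass: 44.5 × 10 = 445 N down at 6.55 m → arm 6.55 m, τ = 445 × 6.55 = 2915 N·m clockwise.
Net load moment about support A = 5376 N·m clockwise.
Reaction R at support B is upward at 7.79 m, arm 7.79 m → moment R × 7.79 counterclockwise.
Στ = 0 ⇒ R × 7.79 = 5376 ⇒ R = 690 N.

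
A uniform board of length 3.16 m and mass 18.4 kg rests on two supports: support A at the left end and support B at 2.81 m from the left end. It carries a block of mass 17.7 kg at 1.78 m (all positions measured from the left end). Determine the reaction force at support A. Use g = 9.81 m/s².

R_A ≈ 143 N

Sum moments about support B (its reaction then has zero moment arm).
Beam weight: 18.4 × 9.81 = 180.5 N down at 1.58 m → arm 1.23 m, τ = 180.5 × 1.23 = 222 N·m counterclockwise.
Block: 17.7 × 9.81 = 173.6 N down at 1.78 m → arm 1.03 m, τ = 173.6 × 1.03 = 178.8 N·m counterclockwise.
Net load moment about support B = 400.8 N·m counterclockwise.
Reaction R at support A is upward at 0 m, arm 2.81 m → moment R × 2.81 clockwise.
For rotational equilibrium, R × 2.81 = 400.8, so R = 143 N.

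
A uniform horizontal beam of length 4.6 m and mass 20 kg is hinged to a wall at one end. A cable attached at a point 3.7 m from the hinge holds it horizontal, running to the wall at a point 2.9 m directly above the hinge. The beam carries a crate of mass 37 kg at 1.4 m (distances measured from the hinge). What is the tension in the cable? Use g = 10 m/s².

T ≈ 428 N

Sum moments about the hinge (the unknown hinge reaction has zero arm there).
Beam weight: 20 × 10 = 200 N down at 2.3 m → arm 2.3 m, τ = 200 × 2.3 = 460 N·m clockwise.
Crate: 37 × 10 = 370 N down at 1.4 m → arm 1.4 m, τ = 370 × 1.4 = 518 N·m clockwise.
Total clockwise load moment = 978 N·m.
The cable tension T acts at 3.7 m; only its component perpendicular to the beam, T sinθ, produces torque. sinθ = h/√(h²+d²) = 2.9/√(2.9²+3.7²) = 0.6169.
Balancing moments: T × 3.7 × 0.6169 = 978, giving T = 978 / 2.283 = 428 N.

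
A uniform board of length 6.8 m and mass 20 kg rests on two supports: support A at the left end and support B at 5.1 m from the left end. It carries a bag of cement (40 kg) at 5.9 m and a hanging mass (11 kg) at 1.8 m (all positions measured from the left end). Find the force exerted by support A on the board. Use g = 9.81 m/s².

Choose support B as the axis so its reaction then has zero moment arm.
Beam weight: 20 × 9.81 = 196.2 N down at 3.4 m → arm 1.7 m, τ = 196.2 × 1.7 = 333.5 N·m counterclockwise.
Bag of cement: 40 × 9.81 = 392.4 N down at 5.9 m → arm 0.8 m, τ = 392.4 × 0.8 = 313.9 N·m clockwise.
Hanging mass: 11 × 9.81 = 107.9 N down at 1.8 m → arm 3.3 m, τ = 107.9 × 3.3 = 356.1 N·m counterclockwise.
Net load moment about support B = 375.7 N·m counterclockwise.
Reaction R at support A is upward at 0 m, arm 5.1 m → moment R × 5.1 clockwise.
Balancing moments: R × 5.1 = 375.7, giving R = 73.7 N.

R_A ≈ 73.7 N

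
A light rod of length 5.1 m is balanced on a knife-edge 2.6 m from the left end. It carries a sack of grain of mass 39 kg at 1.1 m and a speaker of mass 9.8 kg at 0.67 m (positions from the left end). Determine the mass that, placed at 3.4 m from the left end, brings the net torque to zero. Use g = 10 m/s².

m ≈ 96.8 kg

Take moments about the knife-edge (at 2.6 m from the left end).
Sack of grain: 39 × 10 = 390 N down at 1.1 m → arm 1.5 m, τ = 390 × 1.5 = 585 N·m counterclockwise.
Speaker: 9.8 × 10 = 98 N down at 0.67 m → arm 1.93 m, τ = 98 × 1.93 = 189.1 N·m counterclockwise.
Net moment of known loads = 774.1 N·m counterclockwise.
An unknown mass m at 3.4 m has arm 0.8 m; its moment is m·g·0.8 clockwise.
Στ = 0 ⇒ m × 10 × 0.8 = 774.1 ⇒ m = 774.1 / (10 × 0.8) = 96.8 kg.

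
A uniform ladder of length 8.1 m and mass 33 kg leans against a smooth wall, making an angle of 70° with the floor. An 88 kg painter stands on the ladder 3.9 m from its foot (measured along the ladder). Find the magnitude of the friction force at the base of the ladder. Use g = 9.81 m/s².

f ≈ 210 N

Choose the foot of the ladder as the axis so the floor normal and friction both act there and drop out.
Ladder weight 33×9.81 = 323.7 N acts at 4.05 m along the ladder; its horizontal arm is 4.05·cos70° = 1.385 m → τ = 448.3 N·m clockwise.
Painter: 88×9.81 = 863.3 N at 3.9 m → arm 1.334 m → τ = 1152 N·m clockwise.
Wall normal N acts horizontally at the top; its moment arm is the height L sinθ = 8.1·sin70° = 7.612 m, counterclockwise.
Στ = 0 ⇒ N × 7.612 = 1600 ⇒ N = 210 N.
ΣFx = 0: friction at the foot balances the wall's push, so f = N_wall = 210 N.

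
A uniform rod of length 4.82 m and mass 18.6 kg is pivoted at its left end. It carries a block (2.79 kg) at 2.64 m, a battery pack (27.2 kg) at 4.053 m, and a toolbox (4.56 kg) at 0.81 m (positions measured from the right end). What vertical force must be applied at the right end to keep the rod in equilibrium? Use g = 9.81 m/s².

Taking torques about the left end:
Beam weight: 18.6 × 9.81 = 182.5 N down at 2.41 m → arm 2.41 m, τ = 182.5 × 2.41 = 439.8 N·m clockwise.
Block: 2.79 × 9.81 = 27.37 N down at 2.64 m → arm 2.18 m, τ = 27.37 × 2.18 = 59.67 N·m clockwise.
Battery pack: 27.2 × 9.81 = 266.8 N down at 4.053 m → arm 0.767 m, τ = 266.8 × 0.767 = 204.6 N·m clockwise.
Toolbox: 4.56 × 9.81 = 44.73 N down at 0.81 m → arm 4.01 m, τ = 44.73 × 4.01 = 179.4 N·m clockwise.
Net moment of the loads = 883.5 N·m clockwise.
The upward force F acts at the right end, arm 4.82 m, giving F × 4.82 counterclockwise.
Setting net torque to zero: F × 4.82 = 883.5 → F = 883.5 / 4.82 = 183 N.

F ≈ 183 N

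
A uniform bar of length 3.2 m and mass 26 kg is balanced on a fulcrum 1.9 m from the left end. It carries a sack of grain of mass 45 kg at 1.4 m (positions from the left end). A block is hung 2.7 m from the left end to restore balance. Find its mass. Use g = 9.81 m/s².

Taking torques about the fulcrum (at 1.9 m from the left end):
Beam weight: 26 × 9.81 = 255.1 N down at 1.6 m → arm 0.3 m, τ = 255.1 × 0.3 = 76.53 N·m counterclockwise.
Sack of grain: 45 × 9.81 = 441.5 N down at 1.4 m → arm 0.5 m, τ = 441.5 × 0.5 = 220.8 N·m counterclockwise.
Net moment of known loads = 297.3 N·m counterclockwise.
An unknown mass m at 2.7 m has arm 0.8 m; its moment is m·g·0.8 clockwise.
Balancing moments: m × 9.81 × 0.8 = 297.3, giving m = 297.3 / (9.81 × 0.8) = 37.9 kg.

m ≈ 37.9 kg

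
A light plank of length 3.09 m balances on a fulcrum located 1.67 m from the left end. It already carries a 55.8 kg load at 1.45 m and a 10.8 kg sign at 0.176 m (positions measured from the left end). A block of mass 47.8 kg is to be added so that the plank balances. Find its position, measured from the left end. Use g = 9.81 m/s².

Take moments about the fulcrum (at 1.67 m from the left end).
Load: 55.8 × 9.81 = 547.4 N down at 1.45 m → arm 0.22 m, τ = 547.4 × 0.22 = 120.4 N·m counterclockwise.
Sign: 10.8 × 9.81 = 105.9 N down at 0.176 m → arm 1.494 m, τ = 105.9 × 1.494 = 158.2 N·m counterclockwise.
Net moment of existing loads = 278.6 N·m counterclockwise.
The block weighs 47.8 × 9.81 = 468.9 N and must supply an equal clockwise moment, so its lever arm about the fulcrum is 278.6 / 468.9 = 0.594 m.
That puts it at 1.67 + 0.594 = 2.26 m from the left end.

x ≈ 2.26 m from the left end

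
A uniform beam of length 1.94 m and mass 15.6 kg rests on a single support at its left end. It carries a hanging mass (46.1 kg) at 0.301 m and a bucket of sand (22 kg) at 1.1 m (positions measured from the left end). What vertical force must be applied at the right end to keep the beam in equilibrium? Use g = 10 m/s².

F ≈ 274 N

About the left end:
Beam weight: 15.6 × 10 = 156 N down at 0.97 m → arm 0.97 m, τ = 156 × 0.97 = 151.3 N·m clockwise.
Hanging mass: 46.1 × 10 = 461 N down at 0.301 m → arm 0.301 m, τ = 461 × 0.301 = 138.8 N·m clockwise.
Bucket of sand: 22 × 10 = 220 N down at 1.1 m → arm 1.1 m, τ = 220 × 1.1 = 242 N·m clockwise.
Net moment of the loads = 532.1 N·m clockwise.
The upward force F acts at the right end, arm 1.94 m, giving F × 1.94 counterclockwise.
Balancing moments: F × 1.94 = 532.1, giving F = 532.1 / 1.94 = 274 N.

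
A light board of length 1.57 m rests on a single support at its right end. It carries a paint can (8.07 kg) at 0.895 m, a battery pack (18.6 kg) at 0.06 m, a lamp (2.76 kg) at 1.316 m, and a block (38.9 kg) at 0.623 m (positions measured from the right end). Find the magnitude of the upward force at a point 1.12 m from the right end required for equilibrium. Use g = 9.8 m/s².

F ≈ 317 N

Taking torques about the right end:
Paint can: 8.07 × 9.8 = 79.09 N down at 0.895 m → arm 0.895 m, τ = 79.09 × 0.895 = 70.79 N·m counterclockwise.
Battery pack: 18.6 × 9.8 = 182.3 N down at 0.06 m → arm 0.06 m, τ = 182.3 × 0.06 = 10.94 N·m counterclockwise.
Lamp: 2.76 × 9.8 = 27.05 N down at 1.316 m → arm 1.316 m, τ = 27.05 × 1.316 = 35.6 N·m counterclockwise.
Block: 38.9 × 9.8 = 381.2 N down at 0.623 m → arm 0.623 m, τ = 381.2 × 0.623 = 237.5 N·m counterclockwise.
Net moment of the loads = 354.8 N·m counterclockwise.
The upward force F acts at a point 1.12 m from the right end, arm 1.12 m, giving F × 1.12 clockwise.
For rotational equilibrium, F × 1.12 = 354.8, so F = 354.8 / 1.12 = 317 N.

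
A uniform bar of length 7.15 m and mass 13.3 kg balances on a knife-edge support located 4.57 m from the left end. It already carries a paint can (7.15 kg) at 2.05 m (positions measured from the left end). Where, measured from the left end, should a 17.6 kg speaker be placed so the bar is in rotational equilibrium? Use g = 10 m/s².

Choose the knife-edge support (at 4.57 m from the left end) as the axis so the support reaction has zero arm there.
Beam weight: 13.3 × 10 = 133 N down at 3.575 m → arm 0.995 m, τ = 133 × 0.995 = 132.3 N·m counterclockwise.
Paint can: 7.15 × 10 = 71.5 N down at 2.05 m → arm 2.52 m, τ = 71.5 × 2.52 = 180.2 N·m counterclockwise.
Net moment of existing loads = 312.5 N·m counterclockwise.
The speaker weighs 17.6 × 10 = 176 N and must supply an equal clockwise moment, so its lever arm about the knife-edge support is 312.5 / 176 = 1.78 m.
That puts it at 4.57 + 1.78 = 6.35 m from the left end.

x ≈ 6.35 m from the left end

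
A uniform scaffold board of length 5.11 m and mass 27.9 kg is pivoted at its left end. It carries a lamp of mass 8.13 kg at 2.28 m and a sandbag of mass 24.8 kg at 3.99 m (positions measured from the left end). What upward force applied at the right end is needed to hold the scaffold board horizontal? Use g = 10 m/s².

Take moments about the left end.
Beam weight: 27.9 × 10 = 279 N down at 2.555 m → arm 2.555 m, τ = 279 × 2.555 = 712.8 N·m clockwise.
Lamp: 8.13 × 10 = 81.3 N down at 2.28 m → arm 2.28 m, τ = 81.3 × 2.28 = 185.4 N·m clockwise.
Sandbag: 24.8 × 10 = 248 N down at 3.99 m → arm 3.99 m, τ = 248 × 3.99 = 989.5 N·m clockwise.
Net moment of the loads = 1888 N·m clockwise.
The upward force F acts at the right end, arm 5.11 m, giving F × 5.11 counterclockwise.
Balancing moments: F × 5.11 = 1888, giving F = 1888 / 5.11 = 369 N.

F ≈ 369 N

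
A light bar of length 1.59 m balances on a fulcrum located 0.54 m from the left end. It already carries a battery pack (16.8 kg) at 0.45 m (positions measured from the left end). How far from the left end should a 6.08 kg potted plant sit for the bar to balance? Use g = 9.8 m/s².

x ≈ 0.789 m from the left end

About the fulcrum (at 0.54 m from the left end):
Battery pack: 16.8 × 9.8 = 164.6 N down at 0.45 m → arm 0.09 m, τ = 164.6 × 0.09 = 14.81 N·m counterclockwise.
Net moment of existing loads = 14.81 N·m counterclockwise.
The potted plant weighs 6.08 × 9.8 = 59.58 N and must supply an equal clockwise moment, so its lever arm about the fulcrum is 14.81 / 59.58 = 0.249 m.
That puts it at 0.54 + 0.249 = 0.789 m from the left end.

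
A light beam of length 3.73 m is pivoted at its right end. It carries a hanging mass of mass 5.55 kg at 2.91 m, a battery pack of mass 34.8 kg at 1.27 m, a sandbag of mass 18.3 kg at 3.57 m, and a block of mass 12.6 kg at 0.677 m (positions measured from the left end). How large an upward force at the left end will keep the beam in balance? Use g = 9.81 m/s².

F ≈ 346 N

Taking torques about the right end:
Hanging mass: 5.55 × 9.81 = 54.45 N down at 2.91 m → arm 0.82 m, τ = 54.45 × 0.82 = 44.65 N·m counterclockwise.
Battery pack: 34.8 × 9.81 = 341.4 N down at 1.27 m → arm 2.46 m, τ = 341.4 × 2.46 = 839.8 N·m counterclockwise.
Sandbag: 18.3 × 9.81 = 179.5 N down at 3.57 m → arm 0.16 m, τ = 179.5 × 0.16 = 28.72 N·m counterclockwise.
Block: 12.6 × 9.81 = 123.6 N down at 0.677 m → arm 3.053 m, τ = 123.6 × 3.053 = 377.4 N·m counterclockwise.
Net moment of the loads = 1291 N·m counterclockwise.
The upward force F acts at the left end, arm 3.73 m, giving F × 3.73 clockwise.
Στ = 0 ⇒ F × 3.73 = 1291 ⇒ F = 1291 / 3.73 = 346 N.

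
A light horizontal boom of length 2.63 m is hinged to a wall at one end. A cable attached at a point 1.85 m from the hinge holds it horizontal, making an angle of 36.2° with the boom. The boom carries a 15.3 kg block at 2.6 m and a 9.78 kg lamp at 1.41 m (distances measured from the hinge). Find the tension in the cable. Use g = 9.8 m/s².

T ≈ 480 N

Sum moments about the hinge (the unknown hinge reaction has zero arm there).
Block: 15.3 × 9.8 = 149.9 N down at 2.6 m → arm 2.6 m, τ = 149.9 × 2.6 = 389.7 N·m clockwise.
Lamp: 9.78 × 9.8 = 95.84 N down at 1.41 m → arm 1.41 m, τ = 95.84 × 1.41 = 135.1 N·m clockwise.
Total clockwise load moment = 524.8 N·m.
The cable tension T acts at 1.85 m; only its component perpendicular to the boom, T sinθ, produces torque. sin 36.2° = 0.5906.
Balancing moments: T × 1.85 × 0.5906 = 524.8, giving T = 524.8 / 1.093 = 480 N.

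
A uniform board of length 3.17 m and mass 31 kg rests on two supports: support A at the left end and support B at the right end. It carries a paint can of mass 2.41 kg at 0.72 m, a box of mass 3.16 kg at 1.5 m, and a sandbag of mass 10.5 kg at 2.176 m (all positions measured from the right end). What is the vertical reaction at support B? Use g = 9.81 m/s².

R_B ≈ 219 N

Take moments about support A.
Beam weight: 31 × 9.81 = 304.1 N down at 1.585 m → arm 1.585 m, τ = 304.1 × 1.585 = 482 N·m clockwise.
Paint can: 2.41 × 9.81 = 23.64 N down at 0.72 m → arm 2.45 m, τ = 23.64 × 2.45 = 57.92 N·m clockwise.
Box: 3.16 × 9.81 = 31 N down at 1.5 m → arm 1.67 m, τ = 31 × 1.67 = 51.77 N·m clockwise.
Sandbag: 10.5 × 9.81 = 103 N down at 2.176 m → arm 0.994 m, τ = 103 × 0.994 = 102.4 N·m clockwise.
Net load moment about support A = 694.1 N·m clockwise.
Reaction R at support B is upward at 0 m, arm 3.17 m → moment R × 3.17 counterclockwise.
Στ = 0 ⇒ R × 3.17 = 694.1 ⇒ R = 219 N.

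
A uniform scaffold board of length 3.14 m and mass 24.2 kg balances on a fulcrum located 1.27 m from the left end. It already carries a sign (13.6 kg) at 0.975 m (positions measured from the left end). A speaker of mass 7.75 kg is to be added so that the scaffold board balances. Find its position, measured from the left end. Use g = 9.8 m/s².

Taking torques about the fulcrum (at 1.27 m from the left end):
Beam weight: 24.2 × 9.8 = 237.2 N down at 1.57 m → arm 0.3 m, τ = 237.2 × 0.3 = 71.16 N·m clockwise.
Sign: 13.6 × 9.8 = 133.3 N down at 0.975 m → arm 0.295 m, τ = 133.3 × 0.295 = 39.32 N·m counterclockwise.
Net moment of existing loads = 31.84 N·m clockwise.
The speaker weighs 7.75 × 9.8 = 75.95 N and must supply an equal counterclockwise moment, so its lever arm about the fulcrum is 31.84 / 75.95 = 0.419 m.
That puts it at 1.27 − 0.419 = 0.851 m from the left end.

x ≈ 0.851 m from the left end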